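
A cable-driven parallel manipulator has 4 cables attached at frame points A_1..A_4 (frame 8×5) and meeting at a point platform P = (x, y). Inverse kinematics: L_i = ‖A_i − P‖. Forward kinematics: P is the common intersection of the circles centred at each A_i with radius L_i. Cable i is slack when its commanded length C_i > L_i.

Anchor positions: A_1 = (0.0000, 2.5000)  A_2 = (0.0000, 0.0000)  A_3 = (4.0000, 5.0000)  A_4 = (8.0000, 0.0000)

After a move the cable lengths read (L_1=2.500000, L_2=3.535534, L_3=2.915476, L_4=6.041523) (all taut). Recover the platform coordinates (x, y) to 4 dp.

(2.5000, 2.5000)

circle eqns → linear via eq_j − eq_1; set k_j = A_j·A_j − L_j²
k_1 = 0.0000+6.2500−6.2500 = 0.0000
0.0000·x + 5.0000·y = k_1−k_2 = 12.5000
-8.0000·x − 5.0000·y = k_1−k_3 = -32.5000
-16.0000·x + 5.0000·y = k_1−k_4 = -27.5000
solve first two rows → x=2.5000, y=2.5000
check cable 4: ‖A_4−P‖² = 36.5000 ≈ L_4² = 36.5000 ✓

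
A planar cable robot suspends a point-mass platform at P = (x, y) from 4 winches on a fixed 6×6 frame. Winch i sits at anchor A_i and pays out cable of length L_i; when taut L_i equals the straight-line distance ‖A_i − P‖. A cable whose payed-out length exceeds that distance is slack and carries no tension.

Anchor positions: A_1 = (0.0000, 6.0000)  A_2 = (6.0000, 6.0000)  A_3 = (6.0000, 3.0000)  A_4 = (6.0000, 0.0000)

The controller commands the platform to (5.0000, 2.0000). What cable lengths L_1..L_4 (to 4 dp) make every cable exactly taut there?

(6.4031, 4.1231, 1.4142, 2.2361)

L_1 = √((0.0000−5.0000)² + (6.0000−2.0000)²) = 6.4031
L_2 = √((6.0000−5.0000)² + (6.0000−2.0000)²) = 4.1231
L_3 = √((6.0000−5.0000)² + (3.0000−2.0000)²) = 1.4142
L_4 = √((6.0000−5.0000)² + (0.0000−2.0000)²) = 2.2361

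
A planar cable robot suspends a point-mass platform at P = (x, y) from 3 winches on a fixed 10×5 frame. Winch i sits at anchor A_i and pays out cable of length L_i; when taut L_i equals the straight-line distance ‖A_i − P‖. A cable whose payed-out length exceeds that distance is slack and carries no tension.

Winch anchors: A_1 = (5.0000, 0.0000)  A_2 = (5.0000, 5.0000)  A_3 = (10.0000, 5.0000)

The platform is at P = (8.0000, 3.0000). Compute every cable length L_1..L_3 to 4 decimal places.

L_1 = √((5.0000−8.0000)² + (0.0000−3.0000)²) = 4.2426
L_2 = √((5.0000−8.0000)² + (5.0000−3.0000)²) = 3.6056
L_3 = √((10.0000−8.0000)² + (5.0000−3.0000)²) = 2.8284

(4.2426, 3.6056, 2.8284)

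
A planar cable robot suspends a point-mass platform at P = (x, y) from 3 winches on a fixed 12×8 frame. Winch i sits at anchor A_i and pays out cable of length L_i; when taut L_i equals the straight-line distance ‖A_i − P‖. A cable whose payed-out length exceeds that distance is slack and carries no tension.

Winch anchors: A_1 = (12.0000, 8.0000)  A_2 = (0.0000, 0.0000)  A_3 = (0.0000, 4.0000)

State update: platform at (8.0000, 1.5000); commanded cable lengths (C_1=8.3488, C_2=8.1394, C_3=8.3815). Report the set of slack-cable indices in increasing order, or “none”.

1

cable 1: L_1 = ‖A_1−P‖ = 7.6322;  C_1 = 8.3488 → slack
cable 2: L_2 = ‖A_2−P‖ = 8.1394;  C_2 = 8.1394 → taut
cable 3: L_3 = ‖A_3−P‖ = 8.3815;  C_3 = 8.3815 → taut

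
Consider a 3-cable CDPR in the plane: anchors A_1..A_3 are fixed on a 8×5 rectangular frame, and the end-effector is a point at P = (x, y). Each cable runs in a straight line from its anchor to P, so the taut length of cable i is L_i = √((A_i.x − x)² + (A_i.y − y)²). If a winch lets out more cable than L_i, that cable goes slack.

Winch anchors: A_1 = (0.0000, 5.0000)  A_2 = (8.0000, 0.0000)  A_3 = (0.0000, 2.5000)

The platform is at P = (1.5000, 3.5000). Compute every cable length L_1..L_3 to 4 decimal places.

(2.1213, 7.3824, 1.8028)

L_1 = √((0.0000−1.5000)² + (5.0000−3.5000)²) = 2.1213
L_2 = √((8.0000−1.5000)² + (0.0000−3.5000)²) = 7.3824
L_3 = √((0.0000−1.5000)² + (2.5000−3.5000)²) = 1.8028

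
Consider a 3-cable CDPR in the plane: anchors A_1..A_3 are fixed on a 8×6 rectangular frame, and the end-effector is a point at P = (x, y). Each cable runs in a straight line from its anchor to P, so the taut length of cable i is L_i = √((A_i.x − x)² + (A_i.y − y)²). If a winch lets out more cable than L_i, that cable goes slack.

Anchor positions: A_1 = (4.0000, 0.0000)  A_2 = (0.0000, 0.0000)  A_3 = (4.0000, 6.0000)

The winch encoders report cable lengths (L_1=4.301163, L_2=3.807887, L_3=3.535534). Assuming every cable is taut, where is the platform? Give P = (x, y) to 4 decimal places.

expand ‖A_i−P‖²=L_i² and subtract eq 1 (c_i ≔ ‖A_i‖²−L_i²)
c_1 = 16.0000+0.0000−18.5000 = -2.5000
eq1−eq2 → [8.0000  0.0000]·P = 12.0000
eq1−eq3 → [0.0000  -12.0000]·P = -42.0000
2×2 solve → P = (1.5000, 3.5000)

(1.5000, 3.5000)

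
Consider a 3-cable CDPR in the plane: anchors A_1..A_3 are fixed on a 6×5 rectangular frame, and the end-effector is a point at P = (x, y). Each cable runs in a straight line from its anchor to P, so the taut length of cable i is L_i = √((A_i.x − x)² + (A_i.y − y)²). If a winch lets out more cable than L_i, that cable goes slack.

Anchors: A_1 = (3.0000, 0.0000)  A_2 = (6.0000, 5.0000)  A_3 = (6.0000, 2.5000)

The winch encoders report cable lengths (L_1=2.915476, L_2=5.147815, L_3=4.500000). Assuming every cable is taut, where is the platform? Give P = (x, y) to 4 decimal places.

(1.5000, 2.5000)

each cable: (A_i−P)·(A_i−P) = L_i²; let k_i = ‖A_i‖²−L_i²
k_1 = 9.0000+0.0000−8.5000 = 0.5000
row 1: -6.0000x − 10.0000y = -34.0000  (k_2=34.5000)
row 2: -6.0000x − 5.0000y = -21.5000  (k_3=22.0000)
Cramer on rows 1–2 → x = 1.5000, y = 2.5000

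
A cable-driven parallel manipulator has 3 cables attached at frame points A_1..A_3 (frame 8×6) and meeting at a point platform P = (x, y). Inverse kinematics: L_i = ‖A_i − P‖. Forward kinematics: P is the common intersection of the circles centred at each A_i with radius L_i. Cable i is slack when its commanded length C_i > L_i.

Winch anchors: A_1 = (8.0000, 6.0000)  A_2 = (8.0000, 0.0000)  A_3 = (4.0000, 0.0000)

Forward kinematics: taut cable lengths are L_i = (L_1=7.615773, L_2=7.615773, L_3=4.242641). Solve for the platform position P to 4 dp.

(1.0000, 3.0000)

circle eqns → linear via eq_j − eq_1; set q_j = A_j·A_j − L_j²
q_1 = 64.0000+36.0000−58.0000 = 42.0000
0.0000·x + 12.0000·y = q_1−q_2 = 36.0000
8.0000·x + 12.0000·y = q_1−q_3 = 44.0000
solve first two rows → x=1.0000, y=3.0000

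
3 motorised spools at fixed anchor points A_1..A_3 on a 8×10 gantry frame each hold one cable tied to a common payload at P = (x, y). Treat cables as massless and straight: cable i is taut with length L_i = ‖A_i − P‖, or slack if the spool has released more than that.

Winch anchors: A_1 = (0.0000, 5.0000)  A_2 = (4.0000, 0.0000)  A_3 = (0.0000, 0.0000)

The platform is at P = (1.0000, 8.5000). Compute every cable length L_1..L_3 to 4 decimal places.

(3.6401, 9.0139, 8.5586)

L_1 = √((0.0000−1.0000)² + (5.0000−8.5000)²) = 3.6401
L_2 = √((4.0000−1.0000)² + (0.0000−8.5000)²) = 9.0139
L_3 = √((0.0000−1.0000)² + (0.0000−8.5000)²) = 8.5586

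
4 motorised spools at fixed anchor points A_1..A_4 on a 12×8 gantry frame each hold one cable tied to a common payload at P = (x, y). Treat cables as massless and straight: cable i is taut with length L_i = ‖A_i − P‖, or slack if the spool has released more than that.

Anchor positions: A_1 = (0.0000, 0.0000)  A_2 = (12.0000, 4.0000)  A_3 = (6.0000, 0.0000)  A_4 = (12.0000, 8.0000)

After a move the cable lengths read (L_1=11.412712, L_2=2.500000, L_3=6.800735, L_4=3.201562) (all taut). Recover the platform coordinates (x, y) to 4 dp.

circle eqns → linear via eq_j − eq_1; set c_j = A_j·A_j − L_j²
c_1 = 0.0000+0.0000−130.2500 = -130.2500
-24.0000·x − 8.0000·y = c_1−c_2 = -284.0000
-12.0000·x + 0.0000·y = c_1−c_3 = -120.0000
-24.0000·x − 16.0000·y = c_1−c_4 = -328.0000
solve first two rows → x=10.0000, y=5.5000
check cable 4: ‖A_4−P‖² = 10.2500 ≈ L_4² = 10.2500 ✓

(10.0000, 5.5000)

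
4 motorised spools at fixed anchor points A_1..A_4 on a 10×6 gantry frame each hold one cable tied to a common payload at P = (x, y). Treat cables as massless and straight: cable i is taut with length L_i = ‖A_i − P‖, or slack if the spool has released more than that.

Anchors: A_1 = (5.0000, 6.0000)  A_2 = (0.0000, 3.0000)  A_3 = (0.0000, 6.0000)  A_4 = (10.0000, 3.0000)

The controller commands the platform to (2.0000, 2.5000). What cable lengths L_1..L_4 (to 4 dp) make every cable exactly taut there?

L_1: Δ = A_1−P = (3.0000, 3.5000) → ‖Δ‖ = √21.2500 = 4.6098
L_2: Δ = A_2−P = (-2.0000, 0.5000) → ‖Δ‖ = √4.2500 = 2.0616
L_3: Δ = A_3−P = (-2.0000, 3.5000) → ‖Δ‖ = √16.2500 = 4.0311
L_4: Δ = A_4−P = (8.0000, 0.5000) → ‖Δ‖ = √64.2500 = 8.0156

(4.6098, 2.0616, 4.0311, 8.0156)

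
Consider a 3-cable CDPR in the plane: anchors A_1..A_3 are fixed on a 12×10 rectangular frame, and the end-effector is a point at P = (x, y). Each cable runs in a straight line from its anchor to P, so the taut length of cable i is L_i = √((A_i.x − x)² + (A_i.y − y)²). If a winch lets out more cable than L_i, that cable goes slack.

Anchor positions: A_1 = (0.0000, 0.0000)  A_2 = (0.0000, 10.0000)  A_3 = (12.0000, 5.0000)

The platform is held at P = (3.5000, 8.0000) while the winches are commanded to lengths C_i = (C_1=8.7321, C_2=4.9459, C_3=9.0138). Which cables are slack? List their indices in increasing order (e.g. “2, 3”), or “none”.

2

cable 1: L_1 = ‖A_1−P‖ = 8.7321;  C_1 = 8.7321 → taut
cable 2: L_2 = ‖A_2−P‖ = 4.0311;  C_2 = 4.9459 → slack
cable 3: L_3 = ‖A_3−P‖ = 9.0139;  C_3 = 9.0138 → taut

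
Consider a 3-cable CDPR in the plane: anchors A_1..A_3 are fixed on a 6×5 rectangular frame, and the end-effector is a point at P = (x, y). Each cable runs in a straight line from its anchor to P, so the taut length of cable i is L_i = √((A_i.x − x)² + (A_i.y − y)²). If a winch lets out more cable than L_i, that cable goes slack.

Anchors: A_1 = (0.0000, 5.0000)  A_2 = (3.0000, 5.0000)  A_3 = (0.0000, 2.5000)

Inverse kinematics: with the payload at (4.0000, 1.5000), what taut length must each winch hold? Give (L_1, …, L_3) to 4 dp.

cable 1: Δx=-4.0000, Δy=3.5000; L_1 = √(Δx²+Δy²) = 5.3151
cable 2: Δx=-1.0000, Δy=3.5000; L_2 = √(Δx²+Δy²) = 3.6401
cable 3: Δx=-4.0000, Δy=1.0000; L_3 = √(Δx²+Δy²) = 4.1231

(5.3151, 3.6401, 4.1231)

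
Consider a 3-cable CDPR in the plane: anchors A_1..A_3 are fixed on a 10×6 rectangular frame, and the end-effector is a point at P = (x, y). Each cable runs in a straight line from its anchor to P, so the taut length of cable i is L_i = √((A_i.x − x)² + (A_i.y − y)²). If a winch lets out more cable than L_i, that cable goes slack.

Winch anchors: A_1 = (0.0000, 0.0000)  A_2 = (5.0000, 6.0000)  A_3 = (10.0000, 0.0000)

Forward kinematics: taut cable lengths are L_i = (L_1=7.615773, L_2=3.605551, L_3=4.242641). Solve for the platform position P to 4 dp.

(7.0000, 3.0000)

expand ‖A_i−P‖²=L_i² and subtract eq 1 (q_i ≔ ‖A_i‖²−L_i²)
q_1 = 0.0000+0.0000−58.0000 = -58.0000
eq1−eq2 → [-10.0000  -12.0000]·P = -106.0000
eq1−eq3 → [-20.0000  0.0000]·P = -140.0000
2×2 solve → P = (7.0000, 3.0000)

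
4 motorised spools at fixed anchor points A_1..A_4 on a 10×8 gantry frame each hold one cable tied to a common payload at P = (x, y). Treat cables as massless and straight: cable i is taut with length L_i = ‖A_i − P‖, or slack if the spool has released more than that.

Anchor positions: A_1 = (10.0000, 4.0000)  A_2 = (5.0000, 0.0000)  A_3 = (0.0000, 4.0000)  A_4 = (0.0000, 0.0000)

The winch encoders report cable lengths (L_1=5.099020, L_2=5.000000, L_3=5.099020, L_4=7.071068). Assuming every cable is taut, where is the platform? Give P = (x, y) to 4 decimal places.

expand ‖A_i−P‖²=L_i² and subtract eq 1 (k_i ≔ ‖A_i‖²−L_i²)
k_1 = 100.0000+16.0000−26.0000 = 90.0000
eq1−eq2 → [10.0000  8.0000]·P = 90.0000
eq1−eq3 → [20.0000  0.0000]·P = 100.0000
eq1−eq4 → [20.0000  8.0000]·P = 140.0000
2×2 solve → P = (5.0000, 5.0000)
check cable 4: ‖A_4−P‖² = 50.0000 ≈ L_4² = 50.0000 ✓

(5.0000, 5.0000)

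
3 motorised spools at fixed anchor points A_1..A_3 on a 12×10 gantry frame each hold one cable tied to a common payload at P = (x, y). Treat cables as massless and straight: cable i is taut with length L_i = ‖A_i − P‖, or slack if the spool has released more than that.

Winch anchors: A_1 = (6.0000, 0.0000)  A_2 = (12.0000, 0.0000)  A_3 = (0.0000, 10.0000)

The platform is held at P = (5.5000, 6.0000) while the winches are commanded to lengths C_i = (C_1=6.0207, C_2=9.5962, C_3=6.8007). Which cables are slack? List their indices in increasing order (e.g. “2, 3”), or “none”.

2

cable 1: √((0.5000)²+(-6.0000)²)=6.0208, C_1=6.0207: taut
cable 2: √((6.5000)²+(-6.0000)²)=8.8459, C_2=9.5962: slack
cable 3: √((-5.5000)²+(4.0000)²)=6.8007, C_3=6.8007: taut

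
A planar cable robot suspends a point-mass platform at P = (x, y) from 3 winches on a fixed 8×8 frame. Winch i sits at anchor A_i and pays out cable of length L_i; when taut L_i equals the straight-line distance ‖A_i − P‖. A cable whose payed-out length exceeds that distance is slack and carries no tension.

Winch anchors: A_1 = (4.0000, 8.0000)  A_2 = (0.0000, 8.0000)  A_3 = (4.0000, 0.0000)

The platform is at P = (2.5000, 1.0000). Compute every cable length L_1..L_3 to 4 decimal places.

cable 1: Δx=1.5000, Δy=7.0000; L_1 = √(Δx²+Δy²) = 7.1589
cable 2: Δx=-2.5000, Δy=7.0000; L_2 = √(Δx²+Δy²) = 7.4330
cable 3: Δx=1.5000, Δy=-1.0000; L_3 = √(Δx²+Δy²) = 1.8028

(7.1589, 7.4330, 1.8028)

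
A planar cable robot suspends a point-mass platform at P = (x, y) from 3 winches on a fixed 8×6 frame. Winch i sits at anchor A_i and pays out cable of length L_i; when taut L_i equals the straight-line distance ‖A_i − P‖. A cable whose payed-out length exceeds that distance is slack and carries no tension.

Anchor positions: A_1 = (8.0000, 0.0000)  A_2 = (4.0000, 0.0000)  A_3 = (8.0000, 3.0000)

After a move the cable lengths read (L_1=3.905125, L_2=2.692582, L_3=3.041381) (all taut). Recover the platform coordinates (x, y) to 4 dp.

circle eqns → linear via eq_j − eq_1; set c_j = A_j·A_j − L_j²
c_1 = 64.0000+0.0000−15.2500 = 48.7500
8.0000·x + 0.0000·y = c_1−c_2 = 40.0000
0.0000·x − 6.0000·y = c_1−c_3 = -15.0000
solve first two rows → x=5.0000, y=2.5000

(5.0000, 2.5000)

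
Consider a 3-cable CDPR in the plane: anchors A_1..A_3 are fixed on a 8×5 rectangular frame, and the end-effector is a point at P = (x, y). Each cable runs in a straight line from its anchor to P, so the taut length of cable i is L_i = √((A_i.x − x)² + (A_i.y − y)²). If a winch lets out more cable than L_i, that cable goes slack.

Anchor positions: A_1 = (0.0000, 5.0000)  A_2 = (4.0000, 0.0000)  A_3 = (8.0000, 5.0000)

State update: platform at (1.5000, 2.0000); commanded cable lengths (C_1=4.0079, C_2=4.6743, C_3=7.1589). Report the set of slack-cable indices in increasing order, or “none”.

1, 2

cable 1: L_1 = ‖A_1−P‖ = 3.3541;  C_1 = 4.0079 → slack
cable 2: L_2 = ‖A_2−P‖ = 3.2016;  C_2 = 4.6743 → slack
cable 3: L_3 = ‖A_3−P‖ = 7.1589;  C_3 = 7.1589 → taut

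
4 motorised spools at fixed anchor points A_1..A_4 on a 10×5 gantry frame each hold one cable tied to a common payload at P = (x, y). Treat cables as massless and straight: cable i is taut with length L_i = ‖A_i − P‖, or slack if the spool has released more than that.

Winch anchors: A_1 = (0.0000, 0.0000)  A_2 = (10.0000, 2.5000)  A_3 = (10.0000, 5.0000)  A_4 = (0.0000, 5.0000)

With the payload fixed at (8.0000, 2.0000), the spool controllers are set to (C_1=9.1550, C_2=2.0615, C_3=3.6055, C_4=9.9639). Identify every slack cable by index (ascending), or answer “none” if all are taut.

cable 1: √((-8.0000)²+(-2.0000)²)=8.2462, C_1=9.1550: slack
cable 2: √((2.0000)²+(0.5000)²)=2.0616, C_2=2.0615: taut
cable 3: √((2.0000)²+(3.0000)²)=3.6056, C_3=3.6055: taut
cable 4: √((-8.0000)²+(3.0000)²)=8.5440, C_4=9.9639: slack

1, 4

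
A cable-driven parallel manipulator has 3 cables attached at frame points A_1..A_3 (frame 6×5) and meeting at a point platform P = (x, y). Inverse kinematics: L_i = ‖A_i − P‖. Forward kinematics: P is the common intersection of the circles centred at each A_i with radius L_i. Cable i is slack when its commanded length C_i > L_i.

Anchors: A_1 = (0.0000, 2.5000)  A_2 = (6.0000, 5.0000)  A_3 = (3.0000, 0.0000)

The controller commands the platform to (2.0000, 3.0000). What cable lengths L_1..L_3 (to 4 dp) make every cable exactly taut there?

cable 1: Δx=-2.0000, Δy=-0.5000; L_1 = √(Δx²+Δy²) = 2.0616
cable 2: Δx=4.0000, Δy=2.0000; L_2 = √(Δx²+Δy²) = 4.4721
cable 3: Δx=1.0000, Δy=-3.0000; L_3 = √(Δx²+Δy²) = 3.1623

(2.0616, 4.4721, 3.1623)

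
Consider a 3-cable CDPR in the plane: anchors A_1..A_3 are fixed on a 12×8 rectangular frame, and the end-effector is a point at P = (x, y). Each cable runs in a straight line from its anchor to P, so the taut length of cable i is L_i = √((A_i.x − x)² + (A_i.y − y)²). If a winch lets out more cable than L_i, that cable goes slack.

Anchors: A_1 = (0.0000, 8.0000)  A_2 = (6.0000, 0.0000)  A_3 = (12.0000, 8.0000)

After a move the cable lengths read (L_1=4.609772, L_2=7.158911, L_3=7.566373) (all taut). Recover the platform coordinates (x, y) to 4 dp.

(4.5000, 7.0000)

each cable: (A_i−P)·(A_i−P) = L_i²; let k_i = ‖A_i‖²−L_i²
k_1 = 0.0000+64.0000−21.2500 = 42.7500
row 1: -12.0000x + 16.0000y = 58.0000  (k_2=-15.2500)
row 2: -24.0000x + 0.0000y = -108.0000  (k_3=150.7500)
Cramer on rows 1–2 → x = 4.5000, y = 7.0000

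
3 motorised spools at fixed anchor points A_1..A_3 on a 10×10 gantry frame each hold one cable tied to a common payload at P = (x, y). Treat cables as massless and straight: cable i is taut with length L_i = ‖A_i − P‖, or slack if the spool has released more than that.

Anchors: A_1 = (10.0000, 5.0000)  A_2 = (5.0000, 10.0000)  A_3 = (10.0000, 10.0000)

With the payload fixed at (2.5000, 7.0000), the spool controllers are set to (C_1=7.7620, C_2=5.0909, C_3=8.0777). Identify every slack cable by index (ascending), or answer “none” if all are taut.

2

i=1: geometric 7.7621 vs commanded 7.7620 ⇒ taut
i=2: geometric 3.9051 vs commanded 5.0909 ⇒ slack
i=3: geometric 8.0777 vs commanded 8.0777 ⇒ taut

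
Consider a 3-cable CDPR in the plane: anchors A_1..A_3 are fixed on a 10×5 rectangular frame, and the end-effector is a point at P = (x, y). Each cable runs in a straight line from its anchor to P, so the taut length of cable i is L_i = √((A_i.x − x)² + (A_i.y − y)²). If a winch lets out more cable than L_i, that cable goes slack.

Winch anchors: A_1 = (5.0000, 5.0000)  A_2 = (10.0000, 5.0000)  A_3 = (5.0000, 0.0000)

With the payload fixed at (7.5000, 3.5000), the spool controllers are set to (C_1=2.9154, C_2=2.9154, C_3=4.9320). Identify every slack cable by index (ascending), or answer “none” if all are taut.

cable 1: L_1 = ‖A_1−P‖ = 2.9155;  C_1 = 2.9154 → taut
cable 2: L_2 = ‖A_2−P‖ = 2.9155;  C_2 = 2.9154 → taut
cable 3: L_3 = ‖A_3−P‖ = 4.3012;  C_3 = 4.9320 → slack

3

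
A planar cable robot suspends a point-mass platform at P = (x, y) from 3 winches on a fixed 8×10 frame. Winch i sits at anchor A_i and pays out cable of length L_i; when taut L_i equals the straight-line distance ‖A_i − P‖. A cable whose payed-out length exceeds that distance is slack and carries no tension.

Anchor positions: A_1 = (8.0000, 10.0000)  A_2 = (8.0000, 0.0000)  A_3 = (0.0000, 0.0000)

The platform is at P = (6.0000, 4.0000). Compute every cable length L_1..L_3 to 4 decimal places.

(6.3246, 4.4721, 7.2111)

cable 1: Δx=2.0000, Δy=6.0000; L_1 = √(Δx²+Δy²) = 6.3246
cable 2: Δx=2.0000, Δy=-4.0000; L_2 = √(Δx²+Δy²) = 4.4721
cable 3: Δx=-6.0000, Δy=-4.0000; L_3 = √(Δx²+Δy²) = 7.2111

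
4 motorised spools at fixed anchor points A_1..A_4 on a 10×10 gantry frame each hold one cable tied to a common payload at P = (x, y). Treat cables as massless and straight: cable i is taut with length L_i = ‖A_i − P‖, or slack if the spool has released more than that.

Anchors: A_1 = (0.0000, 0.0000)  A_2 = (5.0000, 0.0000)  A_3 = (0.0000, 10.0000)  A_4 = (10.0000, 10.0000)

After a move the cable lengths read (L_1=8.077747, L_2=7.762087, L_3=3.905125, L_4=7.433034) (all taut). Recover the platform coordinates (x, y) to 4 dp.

(3.0000, 7.5000)

circle eqns → linear via eq_j − eq_1; set k_j = A_j·A_j − L_j²
k_1 = 0.0000+0.0000−65.2500 = -65.2500
-10.0000·x + 0.0000·y = k_1−k_2 = -30.0000
0.0000·x − 20.0000·y = k_1−k_3 = -150.0000
-20.0000·x − 20.0000·y = k_1−k_4 = -210.0000
solve first two rows → x=3.0000, y=7.5000
check cable 4: ‖A_4−P‖² = 55.2500 ≈ L_4² = 55.2500 ✓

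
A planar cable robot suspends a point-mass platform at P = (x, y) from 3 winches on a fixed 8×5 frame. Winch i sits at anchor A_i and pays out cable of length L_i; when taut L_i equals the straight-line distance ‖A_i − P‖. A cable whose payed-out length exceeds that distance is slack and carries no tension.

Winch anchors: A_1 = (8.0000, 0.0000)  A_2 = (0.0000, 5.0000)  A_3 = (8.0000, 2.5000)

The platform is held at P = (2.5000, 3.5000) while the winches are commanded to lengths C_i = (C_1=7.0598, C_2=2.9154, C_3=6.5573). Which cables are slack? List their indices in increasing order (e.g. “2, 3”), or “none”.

cable 1: L_1 = ‖A_1−P‖ = 6.5192;  C_1 = 7.0598 → slack
cable 2: L_2 = ‖A_2−P‖ = 2.9155;  C_2 = 2.9154 → taut
cable 3: L_3 = ‖A_3−P‖ = 5.5902;  C_3 = 6.5573 → slack

1, 3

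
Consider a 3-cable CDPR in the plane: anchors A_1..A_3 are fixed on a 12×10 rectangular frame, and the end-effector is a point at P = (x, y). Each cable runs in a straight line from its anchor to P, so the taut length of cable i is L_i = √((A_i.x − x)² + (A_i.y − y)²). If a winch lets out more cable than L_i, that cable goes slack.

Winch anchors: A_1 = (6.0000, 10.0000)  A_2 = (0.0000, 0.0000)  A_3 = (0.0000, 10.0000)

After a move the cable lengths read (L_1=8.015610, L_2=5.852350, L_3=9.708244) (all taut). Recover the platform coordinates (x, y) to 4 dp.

each cable: (A_i−P)·(A_i−P) = L_i²; let q_i = ‖A_i‖²−L_i²
q_1 = 36.0000+100.0000−64.2500 = 71.7500
row 1: 12.0000x + 20.0000y = 106.0000  (q_2=-34.2500)
row 2: 12.0000x + 0.0000y = 66.0000  (q_3=5.7500)
Cramer on rows 1–2 → x = 5.5000, y = 2.0000

(5.5000, 2.0000)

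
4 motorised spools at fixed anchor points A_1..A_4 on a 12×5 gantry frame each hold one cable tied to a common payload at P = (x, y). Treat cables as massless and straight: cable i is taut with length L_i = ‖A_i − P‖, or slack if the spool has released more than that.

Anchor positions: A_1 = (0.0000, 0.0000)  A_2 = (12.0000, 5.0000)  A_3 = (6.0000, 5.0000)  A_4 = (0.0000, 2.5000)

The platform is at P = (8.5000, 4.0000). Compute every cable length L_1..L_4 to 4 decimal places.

(9.3941, 3.6401, 2.6926, 8.6313)

L_1: Δ = A_1−P = (-8.5000, -4.0000) → ‖Δ‖ = √88.2500 = 9.3941
L_2: Δ = A_2−P = (3.5000, 1.0000) → ‖Δ‖ = √13.2500 = 3.6401
L_3: Δ = A_3−P = (-2.5000, 1.0000) → ‖Δ‖ = √7.2500 = 2.6926
L_4: Δ = A_4−P = (-8.5000, -1.5000) → ‖Δ‖ = √74.5000 = 8.6313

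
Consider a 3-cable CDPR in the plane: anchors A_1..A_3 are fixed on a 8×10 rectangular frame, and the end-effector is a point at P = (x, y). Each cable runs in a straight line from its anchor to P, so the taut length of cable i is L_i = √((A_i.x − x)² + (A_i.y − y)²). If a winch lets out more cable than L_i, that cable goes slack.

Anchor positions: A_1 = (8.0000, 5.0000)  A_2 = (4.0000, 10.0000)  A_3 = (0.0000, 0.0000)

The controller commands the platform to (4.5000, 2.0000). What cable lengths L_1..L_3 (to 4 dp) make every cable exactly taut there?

L_1: Δ = A_1−P = (3.5000, 3.0000) → ‖Δ‖ = √21.2500 = 4.6098
L_2: Δ = A_2−P = (-0.5000, 8.0000) → ‖Δ‖ = √64.2500 = 8.0156
L_3: Δ = A_3−P = (-4.5000, -2.0000) → ‖Δ‖ = √24.2500 = 4.9244

(4.6098, 8.0156, 4.9244)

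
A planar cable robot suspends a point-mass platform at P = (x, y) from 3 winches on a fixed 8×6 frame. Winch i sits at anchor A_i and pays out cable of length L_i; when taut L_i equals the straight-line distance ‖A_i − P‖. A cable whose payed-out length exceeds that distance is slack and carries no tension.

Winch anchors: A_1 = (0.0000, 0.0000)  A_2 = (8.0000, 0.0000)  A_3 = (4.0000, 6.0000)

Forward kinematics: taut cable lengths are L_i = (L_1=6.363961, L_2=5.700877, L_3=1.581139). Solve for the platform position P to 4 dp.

(4.5000, 4.5000)

circle eqns → linear via eq_j − eq_1; set k_j = A_j·A_j − L_j²
k_1 = 0.0000+0.0000−40.5000 = -40.5000
-16.0000·x + 0.0000·y = k_1−k_2 = -72.0000
-8.0000·x − 12.0000·y = k_1−k_3 = -90.0000
solve first two rows → x=4.5000, y=4.5000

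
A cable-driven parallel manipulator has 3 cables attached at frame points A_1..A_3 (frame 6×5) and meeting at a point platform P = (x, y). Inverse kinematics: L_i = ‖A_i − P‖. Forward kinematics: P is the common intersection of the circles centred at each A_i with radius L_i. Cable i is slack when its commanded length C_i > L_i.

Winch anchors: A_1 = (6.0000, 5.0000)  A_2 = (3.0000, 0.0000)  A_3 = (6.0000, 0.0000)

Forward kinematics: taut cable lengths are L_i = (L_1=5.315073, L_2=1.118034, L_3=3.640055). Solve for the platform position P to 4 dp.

circle eqns → linear via eq_j − eq_1; set c_j = A_j·A_j − L_j²
c_1 = 36.0000+25.0000−28.2500 = 32.7500
6.0000·x + 10.0000·y = c_1−c_2 = 25.0000
0.0000·x + 10.0000·y = c_1−c_3 = 10.0000
solve first two rows → x=2.5000, y=1.0000

(2.5000, 1.0000)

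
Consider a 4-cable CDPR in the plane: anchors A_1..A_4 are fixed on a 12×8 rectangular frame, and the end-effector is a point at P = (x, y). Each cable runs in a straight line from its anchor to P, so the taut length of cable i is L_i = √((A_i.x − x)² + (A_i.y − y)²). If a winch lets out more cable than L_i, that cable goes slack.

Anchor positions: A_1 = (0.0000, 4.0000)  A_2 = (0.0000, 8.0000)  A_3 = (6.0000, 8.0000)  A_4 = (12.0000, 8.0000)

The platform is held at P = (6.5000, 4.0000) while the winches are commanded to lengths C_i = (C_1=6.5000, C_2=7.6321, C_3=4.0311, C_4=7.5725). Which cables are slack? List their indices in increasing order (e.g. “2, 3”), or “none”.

cable 1: L_1 = ‖A_1−P‖ = 6.5000;  C_1 = 6.5000 → taut
cable 2: L_2 = ‖A_2−P‖ = 7.6322;  C_2 = 7.6321 → taut
cable 3: L_3 = ‖A_3−P‖ = 4.0311;  C_3 = 4.0311 → taut
cable 4: L_4 = ‖A_4−P‖ = 6.8007;  C_4 = 7.5725 → slack

4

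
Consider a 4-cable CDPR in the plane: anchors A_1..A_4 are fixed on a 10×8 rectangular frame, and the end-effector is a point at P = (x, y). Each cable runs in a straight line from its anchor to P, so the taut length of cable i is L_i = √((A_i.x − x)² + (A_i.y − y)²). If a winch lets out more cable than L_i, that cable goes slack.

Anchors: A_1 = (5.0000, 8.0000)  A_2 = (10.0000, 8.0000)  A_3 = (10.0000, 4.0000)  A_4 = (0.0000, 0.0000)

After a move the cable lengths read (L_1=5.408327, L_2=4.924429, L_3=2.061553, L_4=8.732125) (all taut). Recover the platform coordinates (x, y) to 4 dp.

(8.0000, 3.5000)

expand ‖A_i−P‖²=L_i² and subtract eq 1 (q_i ≔ ‖A_i‖²−L_i²)
q_1 = 25.0000+64.0000−29.2500 = 59.7500
eq1−eq2 → [-10.0000  0.0000]·P = -80.0000
eq1−eq3 → [-10.0000  8.0000]·P = -52.0000
eq1−eq4 → [10.0000  16.0000]·P = 136.0000
2×2 solve → P = (8.0000, 3.5000)
check cable 4: ‖A_4−P‖² = 76.2500 ≈ L_4² = 76.2500 ✓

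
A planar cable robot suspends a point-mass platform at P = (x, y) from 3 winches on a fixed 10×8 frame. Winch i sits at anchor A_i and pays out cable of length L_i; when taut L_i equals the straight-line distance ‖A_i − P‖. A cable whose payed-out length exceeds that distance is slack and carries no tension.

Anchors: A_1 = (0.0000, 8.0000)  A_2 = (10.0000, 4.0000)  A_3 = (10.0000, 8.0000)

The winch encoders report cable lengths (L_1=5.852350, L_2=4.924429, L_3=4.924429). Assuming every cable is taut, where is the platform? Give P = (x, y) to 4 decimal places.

(5.5000, 6.0000)

expand ‖A_i−P‖²=L_i² and subtract eq 1 (q_i ≔ ‖A_i‖²−L_i²)
q_1 = 0.0000+64.0000−34.2500 = 29.7500
eq1−eq2 → [-20.0000  8.0000]·P = -62.0000
eq1−eq3 → [-20.0000  0.0000]·P = -110.0000
2×2 solve → P = (5.5000, 6.0000)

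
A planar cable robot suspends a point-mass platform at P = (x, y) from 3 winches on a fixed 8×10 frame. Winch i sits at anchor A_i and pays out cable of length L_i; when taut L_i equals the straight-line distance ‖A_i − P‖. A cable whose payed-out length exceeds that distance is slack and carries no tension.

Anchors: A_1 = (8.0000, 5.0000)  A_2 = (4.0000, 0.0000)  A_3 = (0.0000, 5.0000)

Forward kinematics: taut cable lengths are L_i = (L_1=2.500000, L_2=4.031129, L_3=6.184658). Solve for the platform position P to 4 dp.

(6.0000, 3.5000)

each cable: (A_i−P)·(A_i−P) = L_i²; let c_i = ‖A_i‖²−L_i²
c_1 = 64.0000+25.0000−6.2500 = 82.7500
row 1: 8.0000x + 10.0000y = 83.0000  (c_2=-0.2500)
row 2: 16.0000x + 0.0000y = 96.0000  (c_3=-13.2500)
Cramer on rows 1–2 → x = 6.0000, y = 3.5000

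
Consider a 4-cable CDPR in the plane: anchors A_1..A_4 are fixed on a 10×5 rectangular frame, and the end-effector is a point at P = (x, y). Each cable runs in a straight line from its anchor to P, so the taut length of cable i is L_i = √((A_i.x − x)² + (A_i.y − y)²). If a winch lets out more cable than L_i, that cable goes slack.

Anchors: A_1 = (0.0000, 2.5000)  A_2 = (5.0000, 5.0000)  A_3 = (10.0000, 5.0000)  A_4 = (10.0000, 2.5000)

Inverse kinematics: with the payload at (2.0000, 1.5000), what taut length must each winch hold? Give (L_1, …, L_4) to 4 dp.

L_1: Δ = A_1−P = (-2.0000, 1.0000) → ‖Δ‖ = √5.0000 = 2.2361
L_2: Δ = A_2−P = (3.0000, 3.5000) → ‖Δ‖ = √21.2500 = 4.6098
L_3: Δ = A_3−P = (8.0000, 3.5000) → ‖Δ‖ = √76.2500 = 8.7321
L_4: Δ = A_4−P = (8.0000, 1.0000) → ‖Δ‖ = √65.0000 = 8.0623

(2.2361, 4.6098, 8.7321, 8.0623)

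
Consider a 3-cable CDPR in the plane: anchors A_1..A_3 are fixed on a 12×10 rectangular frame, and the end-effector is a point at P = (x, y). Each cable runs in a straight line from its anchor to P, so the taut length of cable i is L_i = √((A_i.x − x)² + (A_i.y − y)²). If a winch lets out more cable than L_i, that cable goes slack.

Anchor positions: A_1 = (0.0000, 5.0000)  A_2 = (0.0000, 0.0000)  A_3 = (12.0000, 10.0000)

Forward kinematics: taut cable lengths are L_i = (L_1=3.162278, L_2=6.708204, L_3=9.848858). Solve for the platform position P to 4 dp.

(3.0000, 6.0000)

each cable: (A_i−P)·(A_i−P) = L_i²; let q_i = ‖A_i‖²−L_i²
q_1 = 0.0000+25.0000−10.0000 = 15.0000
row 1: 0.0000x + 10.0000y = 60.0000  (q_2=-45.0000)
row 2: -24.0000x − 10.0000y = -132.0000  (q_3=147.0000)
Cramer on rows 1–2 → x = 3.0000, y = 6.0000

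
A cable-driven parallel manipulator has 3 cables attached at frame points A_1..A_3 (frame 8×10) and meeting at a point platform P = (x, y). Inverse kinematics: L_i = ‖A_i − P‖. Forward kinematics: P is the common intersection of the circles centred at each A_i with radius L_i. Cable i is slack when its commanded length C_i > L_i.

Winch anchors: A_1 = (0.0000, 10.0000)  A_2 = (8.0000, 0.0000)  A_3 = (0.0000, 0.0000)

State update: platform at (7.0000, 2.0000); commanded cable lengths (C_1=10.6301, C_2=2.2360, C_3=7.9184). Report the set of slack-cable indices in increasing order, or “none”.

cable 1: L_1 = ‖A_1−P‖ = 10.6301;  C_1 = 10.6301 → taut
cable 2: L_2 = ‖A_2−P‖ = 2.2361;  C_2 = 2.2360 → taut
cable 3: L_3 = ‖A_3−P‖ = 7.2801;  C_3 = 7.9184 → slack

3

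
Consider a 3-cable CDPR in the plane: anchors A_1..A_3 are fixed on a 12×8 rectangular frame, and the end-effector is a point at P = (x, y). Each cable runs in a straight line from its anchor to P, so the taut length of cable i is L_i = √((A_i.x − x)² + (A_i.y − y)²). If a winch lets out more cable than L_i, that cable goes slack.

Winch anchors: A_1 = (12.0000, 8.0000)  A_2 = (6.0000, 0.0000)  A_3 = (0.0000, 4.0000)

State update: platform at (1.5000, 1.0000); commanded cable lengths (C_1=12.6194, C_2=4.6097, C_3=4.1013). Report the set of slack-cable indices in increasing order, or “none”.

cable 1: √((10.5000)²+(7.0000)²)=12.6194, C_1=12.6194: taut
cable 2: √((4.5000)²+(-1.0000)²)=4.6098, C_2=4.6097: taut
cable 3: √((-1.5000)²+(3.0000)²)=3.3541, C_3=4.1013: slack

3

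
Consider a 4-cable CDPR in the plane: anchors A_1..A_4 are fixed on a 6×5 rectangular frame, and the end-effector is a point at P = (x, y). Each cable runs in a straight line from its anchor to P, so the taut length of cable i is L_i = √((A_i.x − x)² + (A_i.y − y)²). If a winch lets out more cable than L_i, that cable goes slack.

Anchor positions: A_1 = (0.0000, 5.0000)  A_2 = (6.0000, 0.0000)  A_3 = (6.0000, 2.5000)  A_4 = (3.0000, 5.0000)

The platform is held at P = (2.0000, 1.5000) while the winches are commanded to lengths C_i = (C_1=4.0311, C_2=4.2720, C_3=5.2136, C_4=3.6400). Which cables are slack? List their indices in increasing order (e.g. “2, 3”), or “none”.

i=1: geometric 4.0311 vs commanded 4.0311 ⇒ taut
i=2: geometric 4.2720 vs commanded 4.2720 ⇒ taut
i=3: geometric 4.1231 vs commanded 5.2136 ⇒ slack
i=4: geometric 3.6401 vs commanded 3.6400 ⇒ taut

3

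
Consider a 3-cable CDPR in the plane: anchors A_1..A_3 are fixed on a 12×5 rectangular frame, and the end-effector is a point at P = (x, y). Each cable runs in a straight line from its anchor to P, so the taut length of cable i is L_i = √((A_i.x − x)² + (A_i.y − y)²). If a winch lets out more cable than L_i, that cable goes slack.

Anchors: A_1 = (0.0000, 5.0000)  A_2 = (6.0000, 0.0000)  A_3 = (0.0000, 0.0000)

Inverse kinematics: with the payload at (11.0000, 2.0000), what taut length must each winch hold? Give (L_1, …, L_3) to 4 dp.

(11.4018, 5.3852, 11.1803)

L_1 = √((0.0000−11.0000)² + (5.0000−2.0000)²) = 11.4018
L_2 = √((6.0000−11.0000)² + (0.0000−2.0000)²) = 5.3852
L_3 = √((0.0000−11.0000)² + (0.0000−2.0000)²) = 11.1803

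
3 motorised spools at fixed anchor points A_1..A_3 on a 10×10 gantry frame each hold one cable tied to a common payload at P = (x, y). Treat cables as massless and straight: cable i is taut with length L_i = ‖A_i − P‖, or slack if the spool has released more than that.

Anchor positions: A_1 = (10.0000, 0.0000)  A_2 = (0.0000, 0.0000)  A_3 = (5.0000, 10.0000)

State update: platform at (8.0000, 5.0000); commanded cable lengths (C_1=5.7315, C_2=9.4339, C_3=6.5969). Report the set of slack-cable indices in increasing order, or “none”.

1, 3

cable 1: L_1 = ‖A_1−P‖ = 5.3852;  C_1 = 5.7315 → slack
cable 2: L_2 = ‖A_2−P‖ = 9.4340;  C_2 = 9.4339 → taut
cable 3: L_3 = ‖A_3−P‖ = 5.8310;  C_3 = 6.5969 → slack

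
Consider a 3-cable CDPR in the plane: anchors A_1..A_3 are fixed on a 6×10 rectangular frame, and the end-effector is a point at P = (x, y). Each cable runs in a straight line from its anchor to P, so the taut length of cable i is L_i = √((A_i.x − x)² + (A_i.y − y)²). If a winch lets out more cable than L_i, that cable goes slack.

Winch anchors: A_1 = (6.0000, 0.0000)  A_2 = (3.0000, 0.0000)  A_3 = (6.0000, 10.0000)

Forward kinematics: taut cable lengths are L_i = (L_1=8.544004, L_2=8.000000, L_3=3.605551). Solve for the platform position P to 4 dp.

each cable: (A_i−P)·(A_i−P) = L_i²; let k_i = ‖A_i‖²−L_i²
k_1 = 36.0000+0.0000−73.0000 = -37.0000
row 1: 6.0000x + 0.0000y = 18.0000  (k_2=-55.0000)
row 2: 0.0000x − 20.0000y = -160.0000  (k_3=123.0000)
Cramer on rows 1–2 → x = 3.0000, y = 8.0000

(3.0000, 8.0000)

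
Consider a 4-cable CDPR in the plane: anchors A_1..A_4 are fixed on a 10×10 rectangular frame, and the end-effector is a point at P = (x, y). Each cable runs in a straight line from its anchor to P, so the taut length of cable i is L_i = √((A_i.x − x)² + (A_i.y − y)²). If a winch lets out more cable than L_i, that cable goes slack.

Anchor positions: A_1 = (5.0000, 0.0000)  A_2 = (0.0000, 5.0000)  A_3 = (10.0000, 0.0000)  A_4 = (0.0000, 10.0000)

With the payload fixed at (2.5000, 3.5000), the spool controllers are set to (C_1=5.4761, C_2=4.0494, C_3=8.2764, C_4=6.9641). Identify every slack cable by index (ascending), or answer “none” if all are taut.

1, 2

i=1: geometric 4.3012 vs commanded 5.4761 ⇒ slack
i=2: geometric 2.9155 vs commanded 4.0494 ⇒ slack
i=3: geometric 8.2765 vs commanded 8.2764 ⇒ taut
i=4: geometric 6.9642 vs commanded 6.9641 ⇒ taut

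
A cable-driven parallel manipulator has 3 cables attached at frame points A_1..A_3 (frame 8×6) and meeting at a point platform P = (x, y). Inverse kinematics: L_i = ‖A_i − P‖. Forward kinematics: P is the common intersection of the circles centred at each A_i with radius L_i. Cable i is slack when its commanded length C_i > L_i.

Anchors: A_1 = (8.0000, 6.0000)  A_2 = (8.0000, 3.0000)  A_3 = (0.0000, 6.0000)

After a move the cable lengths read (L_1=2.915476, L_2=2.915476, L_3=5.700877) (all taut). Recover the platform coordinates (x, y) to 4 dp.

(5.5000, 4.5000)

expand ‖A_i−P‖²=L_i² and subtract eq 1 (k_i ≔ ‖A_i‖²−L_i²)
k_1 = 64.0000+36.0000−8.5000 = 91.5000
eq1−eq2 → [0.0000  6.0000]·P = 27.0000
eq1−eq3 → [16.0000  0.0000]·P = 88.0000
2×2 solve → P = (5.5000, 4.5000)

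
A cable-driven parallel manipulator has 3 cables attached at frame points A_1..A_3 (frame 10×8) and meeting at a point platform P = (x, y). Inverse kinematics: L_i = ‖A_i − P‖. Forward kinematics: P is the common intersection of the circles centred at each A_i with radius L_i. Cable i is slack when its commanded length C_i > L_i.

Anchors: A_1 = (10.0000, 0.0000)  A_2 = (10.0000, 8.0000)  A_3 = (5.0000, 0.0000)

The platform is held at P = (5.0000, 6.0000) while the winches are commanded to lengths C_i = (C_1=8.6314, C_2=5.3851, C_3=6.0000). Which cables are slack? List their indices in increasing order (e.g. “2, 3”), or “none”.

cable 1: L_1 = ‖A_1−P‖ = 7.8102;  C_1 = 8.6314 → slack
cable 2: L_2 = ‖A_2−P‖ = 5.3852;  C_2 = 5.3851 → taut
cable 3: L_3 = ‖A_3−P‖ = 6.0000;  C_3 = 6.0000 → taut

1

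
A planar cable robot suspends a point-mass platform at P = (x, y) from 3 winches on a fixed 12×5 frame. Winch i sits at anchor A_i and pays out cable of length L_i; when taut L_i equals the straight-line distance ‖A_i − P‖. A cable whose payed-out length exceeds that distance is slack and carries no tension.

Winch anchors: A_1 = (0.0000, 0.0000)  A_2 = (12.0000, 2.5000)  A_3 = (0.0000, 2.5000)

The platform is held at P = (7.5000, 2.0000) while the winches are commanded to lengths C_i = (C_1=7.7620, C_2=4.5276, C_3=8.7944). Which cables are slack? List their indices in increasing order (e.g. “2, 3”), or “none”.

3

cable 1: L_1 = ‖A_1−P‖ = 7.7621;  C_1 = 7.7620 → taut
cable 2: L_2 = ‖A_2−P‖ = 4.5277;  C_2 = 4.5276 → taut
cable 3: L_3 = ‖A_3−P‖ = 7.5166;  C_3 = 8.7944 → slack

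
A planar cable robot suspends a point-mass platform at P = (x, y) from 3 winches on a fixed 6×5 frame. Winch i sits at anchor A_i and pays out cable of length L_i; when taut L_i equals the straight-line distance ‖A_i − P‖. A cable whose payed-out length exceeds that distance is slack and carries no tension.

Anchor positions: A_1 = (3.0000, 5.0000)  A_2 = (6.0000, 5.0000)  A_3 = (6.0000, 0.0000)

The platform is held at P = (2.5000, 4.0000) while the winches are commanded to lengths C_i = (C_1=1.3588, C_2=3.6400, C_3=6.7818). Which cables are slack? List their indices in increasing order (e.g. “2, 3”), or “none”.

1, 3

cable 1: L_1 = ‖A_1−P‖ = 1.1180;  C_1 = 1.3588 → slack
cable 2: L_2 = ‖A_2−P‖ = 3.6401;  C_2 = 3.6400 → taut
cable 3: L_3 = ‖A_3−P‖ = 5.3151;  C_3 = 6.7818 → slack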